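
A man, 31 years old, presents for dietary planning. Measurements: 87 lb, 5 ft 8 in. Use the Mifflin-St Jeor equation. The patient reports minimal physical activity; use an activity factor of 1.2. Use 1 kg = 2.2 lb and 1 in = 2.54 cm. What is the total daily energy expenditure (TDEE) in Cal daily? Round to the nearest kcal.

Convert to metric: weight = 87 ÷ 2.2 = 39.5455 kg; height = (5×12 + 8) × 2.54 = 68 × 2.54 = 172.72 cm.
Mifflin-St Jeor (male): BMR = 10(39.5455) + 6.25(172.72) − 5(31) + 5 = 395.4545 + 1079.5 − 155 + 5 = 1324.9545 kcal/day.
TEE = BMR × activity factor = 1324.9545 × 1.2 = 1589.9455 kcal/day.

1590 Cal daily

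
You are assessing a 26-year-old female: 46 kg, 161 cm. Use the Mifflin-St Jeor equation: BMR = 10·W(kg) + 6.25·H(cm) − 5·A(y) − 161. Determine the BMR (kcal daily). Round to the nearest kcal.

Mifflin-St Jeor (female): BMR = 10(46) + 6.25(161) − 5(26) − 161 = 460 + 1006.25 − 130 − 161 = 1175.25 kcal/day.

1175 kcal daily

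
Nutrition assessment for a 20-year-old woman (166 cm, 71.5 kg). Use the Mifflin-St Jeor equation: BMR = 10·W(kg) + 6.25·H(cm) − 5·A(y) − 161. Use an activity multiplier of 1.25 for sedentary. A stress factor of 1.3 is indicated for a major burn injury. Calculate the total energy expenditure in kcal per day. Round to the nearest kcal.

2424 kcal per day

Mifflin-St Jeor (female): BMR = 10(71.5) + 6.25(166) − 5(20) − 161 = 715 + 1037.5 − 100 − 161 = 1491.5 kcal/day.
TEE = BMR × activity factor = 1491.5 × 1.25 = 1864.375 kcal/day.
Apply stress factor: 1864.375 × 1.3 = 2423.6875 kcal/day.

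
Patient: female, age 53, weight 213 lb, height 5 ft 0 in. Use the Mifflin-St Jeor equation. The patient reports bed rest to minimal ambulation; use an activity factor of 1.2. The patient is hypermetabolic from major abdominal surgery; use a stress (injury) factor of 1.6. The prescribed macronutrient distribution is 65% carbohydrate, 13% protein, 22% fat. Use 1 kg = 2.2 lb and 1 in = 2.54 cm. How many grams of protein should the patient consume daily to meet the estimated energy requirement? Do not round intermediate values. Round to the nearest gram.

Convert to metric: weight = 213 ÷ 2.2 = 96.8182 kg; height = (5×12 + 0) × 2.54 = 60 × 2.54 = 152.4 cm.
Mifflin-St Jeor (female): BMR = 10(96.8182) + 6.25(152.4) − 5(53) − 161 = 968.1818 + 952.5 − 265 − 161 = 1494.6818 kcal/day.
TEE = 1494.6818 × 1.2 = 1793.6182 kcal/day.
With stress factor 1.6: 1793.6182 × 1.6 = 2869.7891 kcal/day.
Protein energy = 13% × 2869.7891 = 373.0726 kcal.
Protein = 373.0726 ÷ 4 kcal/g = 93.2681 g.

93 g/day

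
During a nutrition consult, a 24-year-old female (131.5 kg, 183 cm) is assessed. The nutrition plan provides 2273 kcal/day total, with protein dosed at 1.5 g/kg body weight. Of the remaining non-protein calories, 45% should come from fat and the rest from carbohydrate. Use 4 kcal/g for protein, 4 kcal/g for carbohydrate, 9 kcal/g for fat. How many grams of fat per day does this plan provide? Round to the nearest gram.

74 g/day

Protein = 1.5 × 131.5 = 197.25 g → 197.25 × 4 = 789 kcal.
Non-protein calories = 2273 − 789 = 1484 kcal.
Fat: 45% × 1484 = 667.8 kcal; carbohydrate: 816.2 kcal.
Fat: 667.8 kcal ÷ 9 kcal/g = 74.2 g.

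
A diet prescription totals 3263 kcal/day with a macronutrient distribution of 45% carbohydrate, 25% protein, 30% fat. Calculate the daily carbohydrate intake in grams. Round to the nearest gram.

Carbohydrate energy = 45% × 3263 = 1468.35 kcal.
At 4 kcal/g: 1468.35 ÷ 4 = 367.0875 g.

367 g/day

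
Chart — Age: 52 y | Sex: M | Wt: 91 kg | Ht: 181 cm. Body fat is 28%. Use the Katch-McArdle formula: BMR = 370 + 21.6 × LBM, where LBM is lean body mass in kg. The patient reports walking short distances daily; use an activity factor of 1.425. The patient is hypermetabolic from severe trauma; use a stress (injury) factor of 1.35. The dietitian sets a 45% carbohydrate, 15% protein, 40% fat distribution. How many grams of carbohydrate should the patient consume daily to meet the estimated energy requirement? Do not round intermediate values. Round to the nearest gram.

386 g/day

LBM = 91 × (1 − 0.28) = 65.52 kg. Katch-McArdle: BMR = 370 + 21.6 × 65.52 = 1785.232 kcal/day.
TEE = 1785.232 × 1.425 = 2543.9556 kcal/day.
With stress factor 1.35: 2543.9556 × 1.35 = 3434.3401 kcal/day.
Carbohydrate energy = 45% × 3434.3401 = 1545.453 kcal.
Carbohydrate = 1545.453 ÷ 4 kcal/g = 386.3633 g.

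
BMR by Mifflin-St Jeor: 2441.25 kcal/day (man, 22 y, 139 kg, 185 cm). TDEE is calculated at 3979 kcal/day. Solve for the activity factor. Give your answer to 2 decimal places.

1.63

Activity factor = TEE ÷ BMR = 3979 ÷ 2441.25 = 1.63.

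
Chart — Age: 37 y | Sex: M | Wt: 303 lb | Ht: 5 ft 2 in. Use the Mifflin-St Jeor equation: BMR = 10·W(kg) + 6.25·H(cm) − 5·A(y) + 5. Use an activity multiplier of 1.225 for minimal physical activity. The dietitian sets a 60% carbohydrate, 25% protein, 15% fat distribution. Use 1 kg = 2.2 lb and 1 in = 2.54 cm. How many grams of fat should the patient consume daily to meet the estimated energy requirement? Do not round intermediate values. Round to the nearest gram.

45 g/day

Convert to metric: weight = 303 ÷ 2.2 = 137.7273 kg; height = (5×12 + 2) × 2.54 = 62 × 2.54 = 157.48 cm.
Mifflin-St Jeor (male): BMR = 10(137.7273) + 6.25(157.48) − 5(37) + 5 = 1377.2727 + 984.25 − 185 + 5 = 2181.5227 kcal/day.
TEE = 2181.5227 × 1.225 = 2672.3653 kcal/day.
Fat energy = 15% × 2672.3653 = 400.8548 kcal.
Fat = 400.8548 ÷ 9 kcal/g = 44.5394 g.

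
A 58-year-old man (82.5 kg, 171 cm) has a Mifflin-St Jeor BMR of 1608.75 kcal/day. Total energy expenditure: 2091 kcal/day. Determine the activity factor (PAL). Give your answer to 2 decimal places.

Activity factor = TEE ÷ BMR = 2091 ÷ 1608.75 = 1.3.

1.30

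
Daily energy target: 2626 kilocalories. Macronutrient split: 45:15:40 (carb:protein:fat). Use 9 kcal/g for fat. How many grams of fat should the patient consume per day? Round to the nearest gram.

117 g/day

Fat energy = 40% × 2626 = 1050.4 kcal.
At 9 kcal/g: 1050.4 ÷ 9 = 116.7111 g.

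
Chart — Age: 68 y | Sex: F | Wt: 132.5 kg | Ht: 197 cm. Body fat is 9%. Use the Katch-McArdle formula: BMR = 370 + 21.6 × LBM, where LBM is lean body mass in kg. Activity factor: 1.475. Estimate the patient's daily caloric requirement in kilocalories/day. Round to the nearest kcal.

4387 kilocalories/day

LBM = 132.5 × (1 − 0.09) = 120.575 kg. Katch-McArdle: BMR = 370 + 21.6 × 120.575 = 2974.42 kcal/day.
TEE = BMR × activity factor = 2974.42 × 1.475 = 4387.2695 kcal/day.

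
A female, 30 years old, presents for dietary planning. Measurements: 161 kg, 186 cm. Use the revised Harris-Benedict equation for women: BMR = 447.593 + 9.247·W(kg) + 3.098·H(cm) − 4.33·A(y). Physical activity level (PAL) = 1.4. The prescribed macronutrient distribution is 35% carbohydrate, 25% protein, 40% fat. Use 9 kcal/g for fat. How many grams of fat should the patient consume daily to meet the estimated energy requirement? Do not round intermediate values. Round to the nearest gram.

Harris-Benedict: BMR = 447.593 + 9.247(161) + 3.098(186) − 4.33(30) = 2382.688 kcal/day.
TEE = 2382.688 × 1.4 = 3335.7632 kcal/day.
Fat energy = 40% × 3335.7632 = 1334.3053 kcal.
Fat = 1334.3053 ÷ 9 kcal/g = 148.2561 g.

148 g/day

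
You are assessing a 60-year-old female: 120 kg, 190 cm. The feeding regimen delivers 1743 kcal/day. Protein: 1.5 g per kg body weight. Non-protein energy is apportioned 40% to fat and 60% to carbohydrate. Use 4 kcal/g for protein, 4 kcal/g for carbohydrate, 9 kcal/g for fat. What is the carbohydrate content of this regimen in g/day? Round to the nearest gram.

Protein = 1.5 × 120 = 180 g → 180 × 4 = 720 kcal.
Non-protein calories = 1743 − 720 = 1023 kcal.
Fat: 40% × 1023 = 409.2 kcal; carbohydrate: 613.8 kcal.
Carbohydrate: 613.8 kcal ÷ 4 kcal/g = 153.45 g.

153 g/day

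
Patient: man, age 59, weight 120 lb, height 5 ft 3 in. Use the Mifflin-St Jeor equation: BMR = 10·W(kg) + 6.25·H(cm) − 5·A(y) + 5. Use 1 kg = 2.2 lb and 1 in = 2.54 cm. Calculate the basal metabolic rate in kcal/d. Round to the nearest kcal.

1256 kcal/d

Convert to metric: weight = 120 ÷ 2.2 = 54.5455 kg; height = (5×12 + 3) × 2.54 = 63 × 2.54 = 160.02 cm.
Mifflin-St Jeor (male): BMR = 10(54.5455) + 6.25(160.02) − 5(59) + 5 = 545.4545 + 1000.125 − 295 + 5 = 1255.5795 kcal/day.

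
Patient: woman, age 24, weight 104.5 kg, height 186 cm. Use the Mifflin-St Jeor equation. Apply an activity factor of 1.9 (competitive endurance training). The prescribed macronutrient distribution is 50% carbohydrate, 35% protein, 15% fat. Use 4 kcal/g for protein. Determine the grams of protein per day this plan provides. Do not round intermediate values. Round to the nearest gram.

Mifflin-St Jeor (female): BMR = 10(104.5) + 6.25(186) − 5(24) − 161 = 1045 + 1162.5 − 120 − 161 = 1926.5 kcal/day.
TEE = 1926.5 × 1.9 = 3660.35 kcal/day.
Protein energy = 35% × 3660.35 = 1281.1225 kcal.
Protein = 1281.1225 ÷ 4 kcal/g = 320.2806 g.

320 g/day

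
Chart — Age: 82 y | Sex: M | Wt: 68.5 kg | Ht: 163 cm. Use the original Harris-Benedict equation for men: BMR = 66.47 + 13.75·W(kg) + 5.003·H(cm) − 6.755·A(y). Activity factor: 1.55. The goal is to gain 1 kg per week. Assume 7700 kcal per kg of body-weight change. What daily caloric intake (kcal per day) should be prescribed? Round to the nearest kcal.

Harris-Benedict: BMR = 66.47 + 13.75(68.5) + 5.003(163) − 6.755(82) = 1269.924 kcal/day.
TEE = 1269.924 × 1.55 = 1968.3822 kcal/day.
Required daily surplus = 1 × 7700 ÷ 7 = 1100 kcal/day.
Target intake = 1968.3822 + 1100 = 3068.3822 kcal/day.

3068 kcal per day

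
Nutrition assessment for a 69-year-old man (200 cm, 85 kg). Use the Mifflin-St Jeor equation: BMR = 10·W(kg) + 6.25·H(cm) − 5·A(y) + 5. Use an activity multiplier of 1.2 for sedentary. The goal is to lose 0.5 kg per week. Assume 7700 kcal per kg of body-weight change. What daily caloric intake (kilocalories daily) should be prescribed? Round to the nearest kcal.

1562 kilocalories daily

Mifflin-St Jeor (male): BMR = 10(85) + 6.25(200) − 5(69) + 5 = 850 + 1250 − 345 + 5 = 1760 kcal/day.
TEE = 1760 × 1.2 = 2112 kcal/day.
Required daily deficit = 0.5 × 7700 ÷ 7 = 550 kcal/day.
Target intake = 2112 − 550 = 1562 kcal/day.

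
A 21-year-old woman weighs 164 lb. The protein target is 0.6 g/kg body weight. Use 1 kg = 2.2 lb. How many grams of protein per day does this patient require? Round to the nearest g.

Weight in kg = 164 ÷ 2.2 = 74.5455 kg.
Protein = 0.6 g/kg × 74.5455 kg = 44.7273 g/day.

45 g/day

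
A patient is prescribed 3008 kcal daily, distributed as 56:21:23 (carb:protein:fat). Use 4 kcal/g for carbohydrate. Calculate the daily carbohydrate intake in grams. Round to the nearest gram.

Carbohydrate energy = 56% × 3008 = 1684.48 kcal.
At 4 kcal/g: 1684.48 ÷ 4 = 421.12 g.

421 g/day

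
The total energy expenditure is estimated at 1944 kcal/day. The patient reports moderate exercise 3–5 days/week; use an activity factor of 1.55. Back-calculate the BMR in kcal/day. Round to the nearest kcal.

BMR = TEE ÷ activity factor = 1944 ÷ 1.55 = 1254.1935 kcal/day.

1254 kcal/day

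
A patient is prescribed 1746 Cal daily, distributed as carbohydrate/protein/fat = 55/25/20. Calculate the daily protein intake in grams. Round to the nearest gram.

Protein energy = 25% × 1746 = 436.5 kcal.
At 4 kcal/g: 436.5 ÷ 4 = 109.125 g.

109 g/day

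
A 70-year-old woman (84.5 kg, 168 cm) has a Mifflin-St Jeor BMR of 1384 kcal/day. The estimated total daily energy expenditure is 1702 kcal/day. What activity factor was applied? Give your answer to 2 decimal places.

Activity factor = TEE ÷ BMR = 1702 ÷ 1384 = 1.23.

1.23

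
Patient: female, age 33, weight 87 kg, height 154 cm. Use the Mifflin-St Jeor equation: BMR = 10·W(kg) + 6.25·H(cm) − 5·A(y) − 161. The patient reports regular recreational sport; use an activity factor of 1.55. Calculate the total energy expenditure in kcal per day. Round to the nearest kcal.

Mifflin-St Jeor (female): BMR = 10(87) + 6.25(154) − 5(33) − 161 = 870 + 962.5 − 165 − 161 = 1506.5 kcal/day.
TEE = BMR × activity factor = 1506.5 × 1.55 = 2335.075 kcal/day.

2335 kcal per day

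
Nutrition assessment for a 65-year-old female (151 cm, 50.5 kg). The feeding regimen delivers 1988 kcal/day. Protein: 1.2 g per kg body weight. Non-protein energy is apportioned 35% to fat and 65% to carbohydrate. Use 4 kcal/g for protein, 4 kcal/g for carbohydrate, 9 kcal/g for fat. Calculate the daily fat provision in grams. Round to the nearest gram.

Protein = 1.2 × 50.5 = 60.6 g → 60.6 × 4 = 242.4 kcal.
Non-protein calories = 1988 − 242.4 = 1745.6 kcal.
Fat: 35% × 1745.6 = 610.96 kcal; carbohydrate: 1134.64 kcal.
Fat: 610.96 kcal ÷ 9 kcal/g = 67.8844 g.

68 g/day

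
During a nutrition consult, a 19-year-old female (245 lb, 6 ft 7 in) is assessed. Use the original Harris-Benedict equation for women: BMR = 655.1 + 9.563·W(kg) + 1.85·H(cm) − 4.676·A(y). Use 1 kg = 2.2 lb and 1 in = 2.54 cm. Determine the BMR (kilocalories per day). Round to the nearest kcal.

2002 kilocalories per day

Convert to metric: weight = 245 ÷ 2.2 = 111.3636 kg; height = (6×12 + 7) × 2.54 = 79 × 2.54 = 200.66 cm.
Harris-Benedict: BMR = 655.1 + 9.563(111.3636) + 1.85(200.66) − 4.676(19) = 2002.4475 kcal/day.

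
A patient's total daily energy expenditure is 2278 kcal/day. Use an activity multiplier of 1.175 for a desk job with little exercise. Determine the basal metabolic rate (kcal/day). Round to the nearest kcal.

BMR = TEE ÷ activity factor = 2278 ÷ 1.175 = 1938.7234 kcal/day.

1939 kcal/day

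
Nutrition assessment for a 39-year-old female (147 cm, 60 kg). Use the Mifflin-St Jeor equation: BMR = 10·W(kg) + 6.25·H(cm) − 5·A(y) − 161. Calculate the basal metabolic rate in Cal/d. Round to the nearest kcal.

1163 Cal/d

Mifflin-St Jeor (female): BMR = 10(60) + 6.25(147) − 5(39) − 161 = 600 + 918.75 − 195 − 161 = 1162.75 kcal/day.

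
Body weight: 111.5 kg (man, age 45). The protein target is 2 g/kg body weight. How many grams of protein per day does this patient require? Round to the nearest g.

223 g/day

Protein = 2 g/kg × 111.5 kg = 223 g/day.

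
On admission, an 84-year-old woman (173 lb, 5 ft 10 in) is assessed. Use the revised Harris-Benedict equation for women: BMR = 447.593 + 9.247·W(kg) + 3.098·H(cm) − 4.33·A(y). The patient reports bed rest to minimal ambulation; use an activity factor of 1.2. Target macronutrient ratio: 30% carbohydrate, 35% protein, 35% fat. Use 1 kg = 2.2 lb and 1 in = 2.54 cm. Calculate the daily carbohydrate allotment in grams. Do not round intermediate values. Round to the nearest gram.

123 g/day

Convert to metric: weight = 173 ÷ 2.2 = 78.6364 kg; height = (5×12 + 10) × 2.54 = 70 × 2.54 = 177.8 cm.
Harris-Benedict: BMR = 447.593 + 9.247(78.6364) + 3.098(177.8) − 4.33(84) = 1361.8479 kcal/day.
TEE = 1361.8479 × 1.2 = 1634.2174 kcal/day.
Carbohydrate energy = 30% × 1634.2174 = 490.2652 kcal.
Carbohydrate = 490.2652 ÷ 4 kcal/g = 122.5663 g.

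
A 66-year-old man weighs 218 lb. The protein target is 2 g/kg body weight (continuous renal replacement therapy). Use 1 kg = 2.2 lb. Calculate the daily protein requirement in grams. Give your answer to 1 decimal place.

198.2 g/day

Weight in kg = 218 ÷ 2.2 = 99.0909 kg.
Protein = 2 g/kg × 99.0909 kg = 198.1818 g/day.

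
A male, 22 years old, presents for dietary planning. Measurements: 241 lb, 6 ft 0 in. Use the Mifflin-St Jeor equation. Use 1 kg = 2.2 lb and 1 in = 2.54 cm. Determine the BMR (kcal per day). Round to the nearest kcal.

2133 kcal per day

Convert to metric: weight = 241 ÷ 2.2 = 109.5455 kg; height = (6×12 + 0) × 2.54 = 72 × 2.54 = 182.88 cm.
Mifflin-St Jeor (male): BMR = 10(109.5455) + 6.25(182.88) − 5(22) + 5 = 1095.4545 + 1143 − 110 + 5 = 2133.4545 kcal/day.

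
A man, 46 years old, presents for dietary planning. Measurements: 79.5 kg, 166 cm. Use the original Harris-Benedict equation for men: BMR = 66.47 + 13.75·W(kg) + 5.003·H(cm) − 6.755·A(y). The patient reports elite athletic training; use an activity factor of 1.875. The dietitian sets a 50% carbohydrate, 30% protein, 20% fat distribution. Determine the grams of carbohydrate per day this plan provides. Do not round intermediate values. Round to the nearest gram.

Harris-Benedict: BMR = 66.47 + 13.75(79.5) + 5.003(166) − 6.755(46) = 1679.363 kcal/day.
TEE = 1679.363 × 1.875 = 3148.8056 kcal/day.
Carbohydrate energy = 50% × 3148.8056 = 1574.4028 kcal.
Carbohydrate = 1574.4028 ÷ 4 kcal/g = 393.6007 g.

394 g/day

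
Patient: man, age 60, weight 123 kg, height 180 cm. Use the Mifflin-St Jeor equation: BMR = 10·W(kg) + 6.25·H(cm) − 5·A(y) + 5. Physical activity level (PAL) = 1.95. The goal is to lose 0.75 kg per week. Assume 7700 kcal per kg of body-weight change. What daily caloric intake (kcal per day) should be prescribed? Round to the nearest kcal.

Mifflin-St Jeor (male): BMR = 10(123) + 6.25(180) − 5(60) + 5 = 1230 + 1125 − 300 + 5 = 2060 kcal/day.
TEE = 2060 × 1.95 = 4017 kcal/day.
Required daily deficit = 0.75 × 7700 ÷ 7 = 825 kcal/day.
Target intake = 4017 − 825 = 3192 kcal/day.

3192 kcal per day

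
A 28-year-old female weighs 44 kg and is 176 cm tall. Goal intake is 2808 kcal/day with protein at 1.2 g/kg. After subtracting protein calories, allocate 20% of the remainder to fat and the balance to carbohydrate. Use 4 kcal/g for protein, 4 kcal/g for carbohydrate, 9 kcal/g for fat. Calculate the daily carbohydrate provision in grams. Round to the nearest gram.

519 g/day

Protein = 1.2 × 44 = 52.8 g → 52.8 × 4 = 211.2 kcal.
Non-protein calories = 2808 − 211.2 = 2596.8 kcal.
Fat: 20% × 2596.8 = 519.36 kcal; carbohydrate: 2077.44 kcal.
Carbohydrate: 2077.44 kcal ÷ 4 kcal/g = 519.36 g.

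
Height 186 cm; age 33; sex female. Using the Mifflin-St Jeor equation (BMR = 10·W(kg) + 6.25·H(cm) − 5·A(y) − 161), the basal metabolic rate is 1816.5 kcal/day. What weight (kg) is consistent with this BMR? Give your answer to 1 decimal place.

1816.5 = 10·W + 6.25(186) − 5(33) − 161
10·W = 1816.5 − 836.5 = 980, so W = 98 kg.

98.0 kg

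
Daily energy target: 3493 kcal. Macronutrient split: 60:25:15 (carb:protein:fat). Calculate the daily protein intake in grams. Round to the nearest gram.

Protein energy = 25% × 3493 = 873.25 kcal.
At 4 kcal/g: 873.25 ÷ 4 = 218.3125 g.

218 g/day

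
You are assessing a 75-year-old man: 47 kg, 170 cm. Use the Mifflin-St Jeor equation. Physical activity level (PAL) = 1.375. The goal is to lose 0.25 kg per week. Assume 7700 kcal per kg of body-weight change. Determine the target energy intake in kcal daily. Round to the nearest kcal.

1323 kcal daily

Mifflin-St Jeor (male): BMR = 10(47) + 6.25(170) − 5(75) + 5 = 470 + 1062.5 − 375 + 5 = 1162.5 kcal/day.
TEE = 1162.5 × 1.375 = 1598.4375 kcal/day.
Required daily deficit = 0.25 × 7700 ÷ 7 = 275 kcal/day.
Target intake = 1598.4375 − 275 = 1323.4375 kcal/day.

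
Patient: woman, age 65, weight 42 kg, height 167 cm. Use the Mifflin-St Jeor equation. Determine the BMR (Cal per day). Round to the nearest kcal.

Mifflin-St Jeor (female): BMR = 10(42) + 6.25(167) − 5(65) − 161 = 420 + 1043.75 − 325 − 161 = 977.75 kcal/day.

978 Cal per day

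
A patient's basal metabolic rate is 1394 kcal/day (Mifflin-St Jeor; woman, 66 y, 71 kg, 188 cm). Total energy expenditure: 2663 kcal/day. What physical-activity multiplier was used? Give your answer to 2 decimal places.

1.91

Activity factor = TEE ÷ BMR = 2663 ÷ 1394 = 1.91.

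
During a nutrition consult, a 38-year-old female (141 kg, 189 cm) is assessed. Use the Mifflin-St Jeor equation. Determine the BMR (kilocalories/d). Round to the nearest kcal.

2240 kilocalories/d

Mifflin-St Jeor (female): BMR = 10(141) + 6.25(189) − 5(38) − 161 = 1410 + 1181.25 − 190 − 161 = 2240.25 kcal/day.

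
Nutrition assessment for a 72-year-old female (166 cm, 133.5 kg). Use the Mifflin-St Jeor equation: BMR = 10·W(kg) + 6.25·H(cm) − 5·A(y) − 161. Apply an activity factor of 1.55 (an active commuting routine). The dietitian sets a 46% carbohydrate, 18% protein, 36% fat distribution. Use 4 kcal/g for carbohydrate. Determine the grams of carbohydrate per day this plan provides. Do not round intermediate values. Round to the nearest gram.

Mifflin-St Jeor (female): BMR = 10(133.5) + 6.25(166) − 5(72) − 161 = 1335 + 1037.5 − 360 − 161 = 1851.5 kcal/day.
TEE = 1851.5 × 1.55 = 2869.825 kcal/day.
Carbohydrate energy = 46% × 2869.825 = 1320.1195 kcal.
Carbohydrate = 1320.1195 ÷ 4 kcal/g = 330.0299 g.

330 g/day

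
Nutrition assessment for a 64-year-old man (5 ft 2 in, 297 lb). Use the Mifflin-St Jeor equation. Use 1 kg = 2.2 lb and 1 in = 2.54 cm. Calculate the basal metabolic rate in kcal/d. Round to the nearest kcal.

Convert to metric: weight = 297 ÷ 2.2 = 135 kg; height = (5×12 + 2) × 2.54 = 62 × 2.54 = 157.48 cm.
Mifflin-St Jeor (male): BMR = 10(135) + 6.25(157.48) − 5(64) + 5 = 1350 + 984.25 − 320 + 5 = 2019.25 kcal/day.

2019 kcal/d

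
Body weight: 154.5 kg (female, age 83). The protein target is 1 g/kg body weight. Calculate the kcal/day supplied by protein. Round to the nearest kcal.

Protein = 1 g/kg × 154.5 kg = 154.5 g/day.
Protein energy = 154.5 g × 4 kcal/g = 618 kcal/day.

618 kcal/day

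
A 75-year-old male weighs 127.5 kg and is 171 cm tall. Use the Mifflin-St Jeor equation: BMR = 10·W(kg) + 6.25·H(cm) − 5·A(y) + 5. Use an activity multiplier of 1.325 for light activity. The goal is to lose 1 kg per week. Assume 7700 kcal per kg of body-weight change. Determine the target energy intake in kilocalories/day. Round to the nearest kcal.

1515 kilocalories/day

Mifflin-St Jeor (male): BMR = 10(127.5) + 6.25(171) − 5(75) + 5 = 1275 + 1068.75 − 375 + 5 = 1973.75 kcal/day.
TEE = 1973.75 × 1.325 = 2615.2188 kcal/day.
Required daily deficit = 1 × 7700 ÷ 7 = 1100 kcal/day.
Target intake = 2615.2188 − 1100 = 1515.2188 kcal/day.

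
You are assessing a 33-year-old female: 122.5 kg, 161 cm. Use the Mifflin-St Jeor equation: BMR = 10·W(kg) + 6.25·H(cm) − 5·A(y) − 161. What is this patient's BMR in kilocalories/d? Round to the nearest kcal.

1905 kilocalories/d

Mifflin-St Jeor (female): BMR = 10(122.5) + 6.25(161) − 5(33) − 161 = 1225 + 1006.25 − 165 − 161 = 1905.25 kcal/day.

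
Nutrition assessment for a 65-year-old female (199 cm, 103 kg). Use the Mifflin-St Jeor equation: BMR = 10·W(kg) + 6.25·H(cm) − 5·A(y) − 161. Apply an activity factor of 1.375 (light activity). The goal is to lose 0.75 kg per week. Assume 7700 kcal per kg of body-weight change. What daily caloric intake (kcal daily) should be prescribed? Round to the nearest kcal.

1633 kcal daily

Mifflin-St Jeor (female): BMR = 10(103) + 6.25(199) − 5(65) − 161 = 1030 + 1243.75 − 325 − 161 = 1787.75 kcal/day.
TEE = 1787.75 × 1.375 = 2458.1563 kcal/day.
Required daily deficit = 0.75 × 7700 ÷ 7 = 825 kcal/day.
Target intake = 2458.1563 − 825 = 1633.1563 kcal/day.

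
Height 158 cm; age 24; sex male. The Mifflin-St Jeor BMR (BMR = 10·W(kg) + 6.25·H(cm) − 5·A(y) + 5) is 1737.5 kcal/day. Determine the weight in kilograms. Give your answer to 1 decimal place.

1737.5 = 10·W + 6.25(158) − 5(24) + 5
10·W = 1737.5 − 872.5 = 865, so W = 86.5 kg.

86.5 kg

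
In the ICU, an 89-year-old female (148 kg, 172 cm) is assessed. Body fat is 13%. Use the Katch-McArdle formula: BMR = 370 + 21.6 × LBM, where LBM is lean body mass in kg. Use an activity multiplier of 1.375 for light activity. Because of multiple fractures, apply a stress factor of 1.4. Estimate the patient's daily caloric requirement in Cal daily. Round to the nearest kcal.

LBM = 148 × (1 − 0.13) = 128.76 kg. Katch-McArdle: BMR = 370 + 21.6 × 128.76 = 3151.216 kcal/day.
TEE = BMR × activity factor = 3151.216 × 1.375 = 4332.922 kcal/day.
Apply stress factor: 4332.922 × 1.4 = 6066.0908 kcal/day.

6066 Cal daily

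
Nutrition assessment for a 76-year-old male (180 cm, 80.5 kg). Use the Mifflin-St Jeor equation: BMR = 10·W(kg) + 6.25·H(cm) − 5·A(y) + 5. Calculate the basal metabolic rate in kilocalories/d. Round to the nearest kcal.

Mifflin-St Jeor (male): BMR = 10(80.5) + 6.25(180) − 5(76) + 5 = 805 + 1125 − 380 + 5 = 1555 kcal/day.

1555 kilocalories/d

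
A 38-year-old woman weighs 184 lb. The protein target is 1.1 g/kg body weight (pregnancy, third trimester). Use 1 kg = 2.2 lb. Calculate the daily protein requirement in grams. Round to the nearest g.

Weight in kg = 184 ÷ 2.2 = 83.6364 kg.
Protein = 1.1 g/kg × 83.6364 kg = 92 g/day.

92 g/day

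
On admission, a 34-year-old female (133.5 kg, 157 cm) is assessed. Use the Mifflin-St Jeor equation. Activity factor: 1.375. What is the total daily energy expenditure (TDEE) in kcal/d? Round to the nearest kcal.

Mifflin-St Jeor (female): BMR = 10(133.5) + 6.25(157) − 5(34) − 161 = 1335 + 981.25 − 170 − 161 = 1985.25 kcal/day.
TEE = BMR × activity factor = 1985.25 × 1.375 = 2729.7188 kcal/day.

2730 kcal/d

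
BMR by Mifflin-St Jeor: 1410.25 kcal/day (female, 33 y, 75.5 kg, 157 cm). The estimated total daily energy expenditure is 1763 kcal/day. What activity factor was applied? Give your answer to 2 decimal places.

1.25

Activity factor = TEE ÷ BMR = 1763 ÷ 1410.25 = 1.25.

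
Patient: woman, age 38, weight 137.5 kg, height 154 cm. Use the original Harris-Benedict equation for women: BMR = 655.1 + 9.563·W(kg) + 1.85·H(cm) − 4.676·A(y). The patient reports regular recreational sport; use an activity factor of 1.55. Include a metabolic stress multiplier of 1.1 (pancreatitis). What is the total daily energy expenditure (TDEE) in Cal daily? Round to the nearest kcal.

Harris-Benedict: BMR = 655.1 + 9.563(137.5) + 1.85(154) − 4.676(38) = 2077.2245 kcal/day.
TEE = BMR × activity factor = 2077.2245 × 1.55 = 3219.698 kcal/day.
Apply stress factor: 3219.698 × 1.1 = 3541.6678 kcal/day.

3542 Cal daily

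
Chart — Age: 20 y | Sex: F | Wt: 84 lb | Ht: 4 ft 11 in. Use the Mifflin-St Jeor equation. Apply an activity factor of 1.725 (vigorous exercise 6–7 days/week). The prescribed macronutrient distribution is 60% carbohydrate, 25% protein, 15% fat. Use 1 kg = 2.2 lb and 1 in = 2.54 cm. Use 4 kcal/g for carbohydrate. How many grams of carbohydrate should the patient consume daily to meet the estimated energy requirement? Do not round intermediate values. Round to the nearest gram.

Convert to metric: weight = 84 ÷ 2.2 = 38.1818 kg; height = (4×12 + 11) × 2.54 = 59 × 2.54 = 149.86 cm.
Mifflin-St Jeor (female): BMR = 10(38.1818) + 6.25(149.86) − 5(20) − 161 = 381.8182 + 936.625 − 100 − 161 = 1057.4432 kcal/day.
TEE = 1057.4432 × 1.725 = 1824.0895 kcal/day.
Carbohydrate energy = 60% × 1824.0895 = 1094.4537 kcal.
Carbohydrate = 1094.4537 ÷ 4 kcal/g = 273.6134 g.

274 g/day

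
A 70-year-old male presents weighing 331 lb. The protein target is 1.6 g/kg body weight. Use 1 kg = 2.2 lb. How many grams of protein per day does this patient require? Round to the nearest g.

Weight in kg = 331 ÷ 2.2 = 150.4545 kg.
Protein = 1.6 g/kg × 150.4545 kg = 240.7273 g/day.

241 g/day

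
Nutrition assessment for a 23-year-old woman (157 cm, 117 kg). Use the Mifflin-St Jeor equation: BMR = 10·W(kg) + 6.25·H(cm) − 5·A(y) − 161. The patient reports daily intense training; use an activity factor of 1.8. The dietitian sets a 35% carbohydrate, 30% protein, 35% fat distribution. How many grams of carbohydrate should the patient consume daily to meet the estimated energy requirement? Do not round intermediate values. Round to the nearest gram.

Mifflin-St Jeor (female): BMR = 10(117) + 6.25(157) − 5(23) − 161 = 1170 + 981.25 − 115 − 161 = 1875.25 kcal/day.
TEE = 1875.25 × 1.8 = 3375.45 kcal/day.
Carbohydrate energy = 35% × 3375.45 = 1181.4075 kcal.
Carbohydrate = 1181.4075 ÷ 4 kcal/g = 295.3519 g.

295 g/day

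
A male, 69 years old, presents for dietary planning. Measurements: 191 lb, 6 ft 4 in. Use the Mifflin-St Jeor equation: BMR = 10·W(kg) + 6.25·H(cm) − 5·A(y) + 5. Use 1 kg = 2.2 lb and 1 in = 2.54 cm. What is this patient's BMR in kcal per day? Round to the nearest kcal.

1735 kcal per day

Convert to metric: weight = 191 ÷ 2.2 = 86.8182 kg; height = (6×12 + 4) × 2.54 = 76 × 2.54 = 193.04 cm.
Mifflin-St Jeor (male): BMR = 10(86.8182) + 6.25(193.04) − 5(69) + 5 = 868.1818 + 1206.5 − 345 + 5 = 1734.6818 kcal/day.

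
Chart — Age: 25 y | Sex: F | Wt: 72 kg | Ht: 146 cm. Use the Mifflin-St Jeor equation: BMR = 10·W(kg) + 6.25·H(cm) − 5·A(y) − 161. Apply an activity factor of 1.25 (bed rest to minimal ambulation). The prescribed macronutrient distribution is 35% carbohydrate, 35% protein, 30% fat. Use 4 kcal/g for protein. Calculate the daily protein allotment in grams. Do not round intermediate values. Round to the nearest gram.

147 g/day

Mifflin-St Jeor (female): BMR = 10(72) + 6.25(146) − 5(25) − 161 = 720 + 912.5 − 125 − 161 = 1346.5 kcal/day.
TEE = 1346.5 × 1.25 = 1683.125 kcal/day.
Protein energy = 35% × 1683.125 = 589.0938 kcal.
Protein = 589.0938 ÷ 4 kcal/g = 147.2734 g.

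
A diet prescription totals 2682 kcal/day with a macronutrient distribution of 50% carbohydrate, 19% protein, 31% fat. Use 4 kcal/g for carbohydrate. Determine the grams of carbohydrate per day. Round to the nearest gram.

Carbohydrate energy = 50% × 2682 = 1341 kcal.
At 4 kcal/g: 1341 ÷ 4 = 335.25 g.

335 g/day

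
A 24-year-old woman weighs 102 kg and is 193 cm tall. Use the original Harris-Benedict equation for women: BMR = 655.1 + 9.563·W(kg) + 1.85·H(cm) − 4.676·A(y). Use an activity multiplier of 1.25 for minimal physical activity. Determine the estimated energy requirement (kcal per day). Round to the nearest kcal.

2344 kcal per day

Harris-Benedict: BMR = 655.1 + 9.563(102) + 1.85(193) − 4.676(24) = 1875.352 kcal/day.
TEE = BMR × activity factor = 1875.352 × 1.25 = 2344.19 kcal/day.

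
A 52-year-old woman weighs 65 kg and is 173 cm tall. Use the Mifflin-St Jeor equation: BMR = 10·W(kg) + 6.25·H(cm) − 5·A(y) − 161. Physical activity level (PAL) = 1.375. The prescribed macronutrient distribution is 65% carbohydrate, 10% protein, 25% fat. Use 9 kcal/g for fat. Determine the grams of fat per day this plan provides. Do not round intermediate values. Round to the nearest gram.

50 g/day

Mifflin-St Jeor (female): BMR = 10(65) + 6.25(173) − 5(52) − 161 = 650 + 1081.25 − 260 − 161 = 1310.25 kcal/day.
TEE = 1310.25 × 1.375 = 1801.5938 kcal/day.
Fat energy = 25% × 1801.5938 = 450.3984 kcal.
Fat = 450.3984 ÷ 9 kcal/g = 50.0443 g.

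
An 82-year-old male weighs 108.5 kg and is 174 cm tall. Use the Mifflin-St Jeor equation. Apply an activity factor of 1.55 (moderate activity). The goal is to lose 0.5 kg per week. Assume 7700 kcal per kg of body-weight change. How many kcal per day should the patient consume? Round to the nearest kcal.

Mifflin-St Jeor (male): BMR = 10(108.5) + 6.25(174) − 5(82) + 5 = 1085 + 1087.5 − 410 + 5 = 1767.5 kcal/day.
TEE = 1767.5 × 1.55 = 2739.625 kcal/day.
Required daily deficit = 0.5 × 7700 ÷ 7 = 550 kcal/day.
Target intake = 2739.625 − 550 = 2189.625 kcal/day.

2190 kcal per day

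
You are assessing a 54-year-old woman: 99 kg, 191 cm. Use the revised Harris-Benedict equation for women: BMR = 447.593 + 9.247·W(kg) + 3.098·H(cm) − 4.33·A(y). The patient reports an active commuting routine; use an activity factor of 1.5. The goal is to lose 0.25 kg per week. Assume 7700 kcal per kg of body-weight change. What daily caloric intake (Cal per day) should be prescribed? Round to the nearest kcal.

2306 Cal per day

Harris-Benedict: BMR = 447.593 + 9.247(99) + 3.098(191) − 4.33(54) = 1720.944 kcal/day.
TEE = 1720.944 × 1.5 = 2581.416 kcal/day.
Required daily deficit = 0.25 × 7700 ÷ 7 = 275 kcal/day.
Target intake = 2581.416 − 275 = 2306.416 kcal/day.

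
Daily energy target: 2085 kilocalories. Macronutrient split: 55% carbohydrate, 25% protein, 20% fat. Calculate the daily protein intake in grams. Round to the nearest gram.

Protein energy = 25% × 2085 = 521.25 kcal.
At 4 kcal/g: 521.25 ÷ 4 = 130.3125 g.

130 g/day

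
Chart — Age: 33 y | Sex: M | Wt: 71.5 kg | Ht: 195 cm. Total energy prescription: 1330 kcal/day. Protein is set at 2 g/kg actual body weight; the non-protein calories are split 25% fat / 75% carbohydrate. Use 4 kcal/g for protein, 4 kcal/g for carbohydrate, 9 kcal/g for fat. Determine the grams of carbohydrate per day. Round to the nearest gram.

Protein = 2 × 71.5 = 143 g → 143 × 4 = 572 kcal.
Non-protein calories = 1330 − 572 = 758 kcal.
Fat: 25% × 758 = 189.5 kcal; carbohydrate: 568.5 kcal.
Carbohydrate: 568.5 kcal ÷ 4 kcal/g = 142.125 g.

142 g/day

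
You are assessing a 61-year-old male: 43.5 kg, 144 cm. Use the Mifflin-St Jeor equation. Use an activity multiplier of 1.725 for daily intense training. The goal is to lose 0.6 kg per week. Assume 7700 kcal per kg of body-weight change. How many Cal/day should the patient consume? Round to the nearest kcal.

Mifflin-St Jeor (male): BMR = 10(43.5) + 6.25(144) − 5(61) + 5 = 435 + 900 − 305 + 5 = 1035 kcal/day.
TEE = 1035 × 1.725 = 1785.375 kcal/day.
Required daily deficit = 0.6 × 7700 ÷ 7 = 660 kcal/day.
Target intake = 1785.375 − 660 = 1125.375 kcal/day.

1125 Cal/day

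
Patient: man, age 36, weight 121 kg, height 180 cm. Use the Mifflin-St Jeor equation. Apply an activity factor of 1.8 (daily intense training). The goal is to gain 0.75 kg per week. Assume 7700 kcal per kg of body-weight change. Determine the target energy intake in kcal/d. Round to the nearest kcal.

4713 kcal/d

Mifflin-St Jeor (male): BMR = 10(121) + 6.25(180) − 5(36) + 5 = 1210 + 1125 − 180 + 5 = 2160 kcal/day.
TEE = 2160 × 1.8 = 3888 kcal/day.
Required daily surplus = 0.75 × 7700 ÷ 7 = 825 kcal/day.
Target intake = 3888 + 825 = 4713 kcal/day.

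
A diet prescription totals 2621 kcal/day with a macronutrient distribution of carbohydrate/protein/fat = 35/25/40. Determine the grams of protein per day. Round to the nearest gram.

164 g/day

Protein energy = 25% × 2621 = 655.25 kcal.
At 4 kcal/g: 655.25 ÷ 4 = 163.8125 g.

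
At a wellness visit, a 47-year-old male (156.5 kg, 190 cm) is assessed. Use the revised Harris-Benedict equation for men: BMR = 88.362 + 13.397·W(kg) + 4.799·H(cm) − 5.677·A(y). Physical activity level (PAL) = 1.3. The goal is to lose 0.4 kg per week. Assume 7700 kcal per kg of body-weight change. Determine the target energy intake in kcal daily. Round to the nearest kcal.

Harris-Benedict: BMR = 88.362 + 13.397(156.5) + 4.799(190) − 5.677(47) = 2829.9835 kcal/day.
TEE = 2829.9835 × 1.3 = 3678.9786 kcal/day.
Required daily deficit = 0.4 × 7700 ÷ 7 = 440 kcal/day.
Target intake = 3678.9786 − 440 = 3238.9786 kcal/day.

3239 kcal daily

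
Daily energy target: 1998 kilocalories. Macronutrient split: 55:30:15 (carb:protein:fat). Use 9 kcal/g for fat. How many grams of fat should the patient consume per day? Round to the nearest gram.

Fat energy = 15% × 1998 = 299.7 kcal.
At 9 kcal/g: 299.7 ÷ 9 = 33.3 g.

33 g/day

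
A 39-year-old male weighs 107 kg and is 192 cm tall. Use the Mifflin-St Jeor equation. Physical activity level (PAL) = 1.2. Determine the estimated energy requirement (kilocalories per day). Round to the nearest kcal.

Mifflin-St Jeor (male): BMR = 10(107) + 6.25(192) − 5(39) + 5 = 1070 + 1200 − 195 + 5 = 2080 kcal/day.
TEE = BMR × activity factor = 2080 × 1.2 = 2496 kcal/day.

2496 kilocalories per day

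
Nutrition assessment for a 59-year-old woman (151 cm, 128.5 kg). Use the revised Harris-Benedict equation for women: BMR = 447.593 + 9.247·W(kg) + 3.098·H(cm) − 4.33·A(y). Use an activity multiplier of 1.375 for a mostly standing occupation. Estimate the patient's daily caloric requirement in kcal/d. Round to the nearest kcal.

Harris-Benedict: BMR = 447.593 + 9.247(128.5) + 3.098(151) − 4.33(59) = 1848.1605 kcal/day.
TEE = BMR × activity factor = 1848.1605 × 1.375 = 2541.2207 kcal/day.

2541 kcal/d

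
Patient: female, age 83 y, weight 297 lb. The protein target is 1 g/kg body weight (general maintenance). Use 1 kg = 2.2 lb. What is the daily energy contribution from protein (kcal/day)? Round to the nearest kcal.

540 kcal/day

Weight in kg = 297 ÷ 2.2 = 135 kg.
Protein = 1 g/kg × 135 kg = 135 g/day.
Protein energy = 135 g × 4 kcal/g = 540 kcal/day.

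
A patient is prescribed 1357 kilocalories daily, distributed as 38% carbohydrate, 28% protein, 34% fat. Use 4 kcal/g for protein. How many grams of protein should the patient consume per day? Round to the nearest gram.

95 g/day

Protein energy = 28% × 1357 = 379.96 kcal.
At 4 kcal/g: 379.96 ÷ 4 = 94.99 g.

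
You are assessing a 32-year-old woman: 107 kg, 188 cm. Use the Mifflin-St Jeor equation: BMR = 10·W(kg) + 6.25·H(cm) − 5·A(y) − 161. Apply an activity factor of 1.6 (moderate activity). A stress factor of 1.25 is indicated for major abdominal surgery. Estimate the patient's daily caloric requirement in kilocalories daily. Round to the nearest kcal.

3848 kilocalories daily

Mifflin-St Jeor (female): BMR = 10(107) + 6.25(188) − 5(32) − 161 = 1070 + 1175 − 160 − 161 = 1924 kcal/day.
TEE = BMR × activity factor = 1924 × 1.6 = 3078.4 kcal/day.
Apply stress factor: 3078.4 × 1.25 = 3848 kcal/day.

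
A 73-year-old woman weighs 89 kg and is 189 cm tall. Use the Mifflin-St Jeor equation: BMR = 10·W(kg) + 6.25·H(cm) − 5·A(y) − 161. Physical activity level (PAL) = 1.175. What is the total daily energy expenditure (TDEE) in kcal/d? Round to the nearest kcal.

Mifflin-St Jeor (female): BMR = 10(89) + 6.25(189) − 5(73) − 161 = 890 + 1181.25 − 365 − 161 = 1545.25 kcal/day.
TEE = BMR × activity factor = 1545.25 × 1.175 = 1815.6688 kcal/day.

1816 kcal/d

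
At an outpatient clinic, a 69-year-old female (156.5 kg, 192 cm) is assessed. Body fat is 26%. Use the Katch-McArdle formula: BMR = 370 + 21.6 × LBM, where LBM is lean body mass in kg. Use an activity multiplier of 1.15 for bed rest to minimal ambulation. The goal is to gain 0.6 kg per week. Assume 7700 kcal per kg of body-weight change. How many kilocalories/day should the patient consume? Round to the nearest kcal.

3962 kilocalories/day

LBM = 156.5 × (1 − 0.26) = 115.81 kg. Katch-McArdle: BMR = 370 + 21.6 × 115.81 = 2871.496 kcal/day.
TEE = 2871.496 × 1.15 = 3302.2204 kcal/day.
Required daily surplus = 0.6 × 7700 ÷ 7 = 660 kcal/day.
Target intake = 3302.2204 + 660 = 3962.2204 kcal/day.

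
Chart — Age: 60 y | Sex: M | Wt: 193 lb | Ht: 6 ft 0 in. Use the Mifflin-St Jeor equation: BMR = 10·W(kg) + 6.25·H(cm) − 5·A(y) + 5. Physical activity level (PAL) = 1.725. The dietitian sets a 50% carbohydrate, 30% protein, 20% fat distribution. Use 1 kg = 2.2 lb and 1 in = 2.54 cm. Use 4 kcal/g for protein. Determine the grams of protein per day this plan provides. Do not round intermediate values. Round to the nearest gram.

Convert to metric: weight = 193 ÷ 2.2 = 87.7273 kg; height = (6×12 + 0) × 2.54 = 72 × 2.54 = 182.88 cm.
Mifflin-St Jeor (male): BMR = 10(87.7273) + 6.25(182.88) − 5(60) + 5 = 877.2727 + 1143 − 300 + 5 = 1725.2727 kcal/day.
TEE = 1725.2727 × 1.725 = 2976.0955 kcal/day.
Protein energy = 30% × 2976.0955 = 892.8286 kcal.
Protein = 892.8286 ÷ 4 kcal/g = 223.2072 g.

223 g/day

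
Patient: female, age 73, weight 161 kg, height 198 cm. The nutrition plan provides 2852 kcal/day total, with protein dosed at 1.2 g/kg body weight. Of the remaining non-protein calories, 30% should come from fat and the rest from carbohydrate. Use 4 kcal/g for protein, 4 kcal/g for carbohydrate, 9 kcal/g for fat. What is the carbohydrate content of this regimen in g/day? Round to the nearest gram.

364 g/day

Protein = 1.2 × 161 = 193.2 g → 193.2 × 4 = 772.8 kcal.
Non-protein calories = 2852 − 772.8 = 2079.2 kcal.
Fat: 30% × 2079.2 = 623.76 kcal; carbohydrate: 1455.44 kcal.
Carbohydrate: 1455.44 kcal ÷ 4 kcal/g = 363.86 g.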